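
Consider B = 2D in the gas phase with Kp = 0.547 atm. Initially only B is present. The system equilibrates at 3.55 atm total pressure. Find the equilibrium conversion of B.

Basis: 1 mol B initially; let X = conversion of B. Extent ξ = X.
At extent ξ: n_B = 1 − X; n_D = 2X.
Total moles n_T = 1 + X.
Mole fractions y_i = n_i/n_T; Kp = p_D^2 / (p_B) with p_i = y_i·P.
Equating to 0.547 atm and solving on 0 < X < 1: X = 0.193.

X = 0.193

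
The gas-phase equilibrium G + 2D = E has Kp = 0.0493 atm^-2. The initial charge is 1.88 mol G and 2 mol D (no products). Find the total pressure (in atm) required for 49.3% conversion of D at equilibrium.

Let X = conversion of D (basis 2 mol D); extent of reaction ξ = X.
Moles: n_G = 1.88 − X; n_D = 2 − 2X; n_E = X.
n_T = Σnᵢ = 3.88 − 2X.
Kp = p_E / (p_G p_D^2) with p_i = (n_i/n_T)·P.
At X = 0.493: the mole-fraction product g(X) = Π y_i^ν_i = 2.895. Since Kp = g(X)·P^{-2}, P = (g/Kp)^(1/2) = (2.895/0.0493)^(1/2) = 7.66 atm.

P = 7.66 atm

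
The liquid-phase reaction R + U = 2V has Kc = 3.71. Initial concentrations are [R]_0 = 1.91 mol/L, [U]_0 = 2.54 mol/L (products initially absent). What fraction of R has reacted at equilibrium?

X = 0.560

Let X = conversion of R; extent ξ = 1.91·X mol/L.
Concentrations: [R] = 1.91 − 1.91X; [U] = 2.54 − 1.91X; [V] = 3.82X.
Kc = [V]^2 / ([R] [U]).
Equating to 3.71: the physical root is X = 0.560.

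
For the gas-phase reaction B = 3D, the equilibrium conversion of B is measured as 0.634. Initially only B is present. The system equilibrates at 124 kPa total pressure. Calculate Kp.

Kp = 5.62e+04 kPa^2

Basis: 1 mol B initially; let X = conversion of B. Extent ξ = X.
At extent ξ: n_B = 1 − X; n_D = 3X.
Summing: n_T = 1 + 2X.
At X = 0.634: n_B = 0.366, n_D = 1.9, n_T = 2.27.
p_i = (n_i/n_T)·P. Kp = p_D^3 / (p_B) = 5.62e+04 kPa^2.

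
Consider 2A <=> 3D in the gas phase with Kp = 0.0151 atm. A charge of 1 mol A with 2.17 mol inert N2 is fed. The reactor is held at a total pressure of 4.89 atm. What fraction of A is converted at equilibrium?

X = 0.131

Basis: 1 mol A initially; let X = conversion of A. Extent ξ = 0.5X.
At extent ξ: n_A = 1 − X; n_D = 1.5X; n_I = 2.17 (inert).
Total moles n_T = 3.17 + 0.5X.
Mole fractions y_i = n_i/n_T; Kp = p_D^3 / (p_A^2) with p_i = y_i·P.
This yields a degree-3 equation in X; solving on (0,1), X = 0.131.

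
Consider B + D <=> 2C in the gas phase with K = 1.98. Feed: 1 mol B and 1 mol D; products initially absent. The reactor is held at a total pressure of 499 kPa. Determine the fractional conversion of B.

X = 0.413

Take 1 mol B as basis and let X be its fractional conversion, so ξ = X.
Mole table: n_B = 1 − X; n_D = 1 − X; n_C = 2X.
Since Δν = 0, n_T = 2 throughout.
Mole fractions y_i = n_i/n_T; K = p_C^2 / (p_B p_D) with p_i = y_i·P.
This yields a degree-2 equation in X; solving on (0,1), X = 0.413.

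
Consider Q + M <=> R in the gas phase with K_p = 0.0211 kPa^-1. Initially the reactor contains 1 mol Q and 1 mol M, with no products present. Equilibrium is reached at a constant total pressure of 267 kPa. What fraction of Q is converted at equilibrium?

X = 0.612

Let X = conversion of Q (basis 1 mol Q); extent of reaction ξ = X.
Species balance: n_Q = 1 − X; n_M = 1 − X; n_R = X.
Total moles n_T = 2 − X.
y_i = n_i/n_T, p_i = y_i·P. K_p = p_R / (p_Q p_M).
Setting this equal to 0.0211 kPa^-1 and taking the physical root (0 < X < 1) gives X = 0.612.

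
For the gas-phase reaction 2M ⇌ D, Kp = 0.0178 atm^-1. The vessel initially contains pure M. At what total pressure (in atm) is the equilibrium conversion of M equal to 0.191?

P = 7.41 atm

Basis: 1 mol M initially; let X = conversion of M. Extent ξ = 0.5X.
Species balance: n_M = 1 − X; n_D = 0.5X.
n_T = Σnᵢ = 1 − 0.5X.
Kp = p_D / (p_M^2) with p_i = (n_i/n_T)·P.
At X = 0.191: the mole-fraction product g(X) = Π y_i^ν_i = 0.132. Since Kp = g(X)·P^{-1}, P = (g/Kp)^(1/1) = (0.132/0.0178)^(1/1) = 7.41 atm.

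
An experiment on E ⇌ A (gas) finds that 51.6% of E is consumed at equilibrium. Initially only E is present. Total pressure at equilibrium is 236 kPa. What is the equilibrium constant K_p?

K_p = 1.07

Take 1 mol E as basis and let X be its fractional conversion, so ξ = X.
Species balance: n_E = 1 − X; n_A = X.
Since Δν = 0, n_T = 1 throughout.
At X = 0.516: n_E = 0.484, n_A = 0.516, n_T = 1.
p_i = (n_i/n_T)·P. K_p = p_A / (p_E) = 1.07.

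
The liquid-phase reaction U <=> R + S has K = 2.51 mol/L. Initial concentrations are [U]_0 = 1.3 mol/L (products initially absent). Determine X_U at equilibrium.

Let X = conversion of U; extent ξ = 1.3·X mol/L.
Concentrations: [U] = 1.3 − 1.3X; [R] = 1.3X; [S] = 1.3X.
K = [R] [S] / ([U]).
Equating to 2.51 mol/L: the physical root is X = 0.727.

X = 0.727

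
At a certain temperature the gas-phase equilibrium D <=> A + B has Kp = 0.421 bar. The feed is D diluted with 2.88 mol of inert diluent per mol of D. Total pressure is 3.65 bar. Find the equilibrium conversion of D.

X = 0.502

Let X = conversion of D (basis 1 mol D); extent of reaction ξ = X.
Moles: n_D = 1 − X; n_A = X; n_B = X; n_I = 2.88 (inert).
Summing: n_T = 3.88 + X.
y_i = n_i/n_T, p_i = y_i·P. Kp = p_A p_B / (p_D).
Substituting and setting equal to 0.421 bar gives a polynomial in X; the root in (0,1) is X = 0.502.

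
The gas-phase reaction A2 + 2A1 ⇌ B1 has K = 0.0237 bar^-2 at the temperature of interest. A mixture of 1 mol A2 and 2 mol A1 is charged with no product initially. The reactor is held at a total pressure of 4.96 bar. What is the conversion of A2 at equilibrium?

Let X = conversion of A2 (basis 1 mol A2); extent of reaction ξ = X.
Species balance: n_A2 = 1 − X; n_A1 = 2 − 2X; n_B1 = X.
Total moles n_T = 3 − 2X.
With p_i = (n_i/n_T)P, K = p_B1 / (p_A2 p_A1^2).
Substituting and setting equal to 0.0237 bar^-2 gives a polynomial in X; the root in (0,1) is X = 0.183.

X = 0.183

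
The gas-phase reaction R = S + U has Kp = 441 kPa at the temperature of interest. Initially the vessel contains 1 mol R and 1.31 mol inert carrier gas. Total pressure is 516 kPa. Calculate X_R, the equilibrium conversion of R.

Let X = conversion of R (basis 1 mol R); extent of reaction ξ = X.
Moles: n_R = 1 − X; n_S = X; n_U = X; n_I = 1.31 (inert).
Total moles n_T = 2.31 + X.
Mole fractions y_i = n_i/n_T; Kp = p_S p_U / (p_R) with p_i = y_i·P.
Setting this equal to 441 kPa and taking the physical root (0 < X < 1) gives X = 0.773.

X = 0.773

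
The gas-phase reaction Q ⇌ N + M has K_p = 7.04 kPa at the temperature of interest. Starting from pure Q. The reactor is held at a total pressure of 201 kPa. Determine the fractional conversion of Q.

X = 0.184

Let X = conversion of Q (basis 1 mol Q); extent of reaction ξ = X.
Mole table: n_Q = 1 − X; n_N = X; n_M = X.
n_T = Σnᵢ = 1 + X.
With p_i = (n_i/n_T)P, K_p = p_N p_M / (p_Q).
This yields a degree-2 equation in X; solving on (0,1), X = 0.184.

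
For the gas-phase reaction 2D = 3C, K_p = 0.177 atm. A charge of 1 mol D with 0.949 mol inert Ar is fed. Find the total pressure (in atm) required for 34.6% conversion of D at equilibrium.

P = 1.15 atm

Let X = conversion of D (basis 1 mol D); extent of reaction ξ = 0.5X.
Mole table: n_D = 1 − X; n_C = 1.5X; n_I = 0.949 (inert).
Summing: n_T = 1.95 + 0.5X.
K_p = p_C^3 / (p_D^2) with p_i = (n_i/n_T)·P.
At X = 0.346: the mole-fraction product g(X) = Π y_i^ν_i = 0.154. Since K_p = g(X)·P^{1}, P = (K_p/g)^(1/1) = (0.177/0.154)^(1/1) = 1.15 atm.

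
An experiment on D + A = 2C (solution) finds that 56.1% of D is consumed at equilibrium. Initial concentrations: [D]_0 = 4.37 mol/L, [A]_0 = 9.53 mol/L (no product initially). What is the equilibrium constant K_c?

Let X = conversion of D.
Concentrations: [D] = 4.37 − 4.37X; [A] = 9.53 − 4.37X; [C] = 8.74X.
At X = 0.561: [D] = 1.92, [A] = 7.08, [C] = 4.9.
K_c = [C]^2 / ([D] [A]) = 1.77.

K_c = 1.77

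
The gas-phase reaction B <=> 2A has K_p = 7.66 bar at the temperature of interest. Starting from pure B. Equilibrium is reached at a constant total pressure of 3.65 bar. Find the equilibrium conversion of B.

X = 0.587

Take 1 mol B as basis and let X be its fractional conversion, so ξ = X.
Species balance: n_B = 1 − X; n_A = 2X.
n_T = Σnᵢ = 1 + X.
y_i = n_i/n_T, p_i = y_i·P. K_p = p_A^2 / (p_B).
Setting this equal to 7.66 bar and taking the physical root (0 < X < 1) gives X = 0.587.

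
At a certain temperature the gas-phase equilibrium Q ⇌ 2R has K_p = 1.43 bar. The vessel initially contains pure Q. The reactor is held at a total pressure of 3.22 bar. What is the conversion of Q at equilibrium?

Take 1 mol Q as basis and let X be its fractional conversion, so ξ = X.
Species balance: n_Q = 1 − X; n_R = 2X.
Summing: n_T = 1 + X.
Mole fractions y_i = n_i/n_T; K_p = p_R^2 / (p_Q) with p_i = y_i·P.
Setting this equal to 1.43 bar and taking the physical root (0 < X < 1) gives X = 0.316.

X = 0.316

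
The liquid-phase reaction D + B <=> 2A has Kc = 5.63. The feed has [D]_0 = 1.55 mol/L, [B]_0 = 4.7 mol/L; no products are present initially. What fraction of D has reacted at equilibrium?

X = 0.798

Let X = conversion of D; extent ξ = 1.55·X mol/L.
Concentrations: [D] = 1.55 − 1.55X; [B] = 4.7 − 1.55X; [A] = 3.1X.
Kc = [A]^2 / ([D] [B]).
Solving Kc = 5.63 for X ∈ (0,1): X = 0.798.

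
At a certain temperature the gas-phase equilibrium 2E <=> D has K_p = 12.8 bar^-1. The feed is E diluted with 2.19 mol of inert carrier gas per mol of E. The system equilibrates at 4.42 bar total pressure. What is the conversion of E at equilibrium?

X = 0.855

Basis: 1 mol E initially; let X = conversion of E. Extent ξ = 0.5X.
Mole table: n_E = 1 − X; n_D = 0.5X; n_I = 2.19 (inert).
Total moles n_T = 3.19 − 0.5X.
With p_i = (n_i/n_T)P, K_p = p_D / (p_E^2).
This yields a degree-2 equation in X; solving on (0,1), X = 0.855.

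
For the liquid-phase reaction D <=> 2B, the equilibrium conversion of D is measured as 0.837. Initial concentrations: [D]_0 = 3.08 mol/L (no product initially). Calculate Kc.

Kc = 53 mol/L

Let X = conversion of D.
Concentrations: [D] = 3.08 − 3.08X; [B] = 6.16X.
At X = 0.837: [D] = 0.502, [B] = 5.16.
Kc = [B]^2 / ([D]) = 53 mol/L.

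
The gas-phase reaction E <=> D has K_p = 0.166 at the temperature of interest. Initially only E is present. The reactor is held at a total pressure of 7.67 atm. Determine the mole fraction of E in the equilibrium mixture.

y_E = 0.858

Basis: 1 mol E initially; let X = conversion of E. Extent ξ = X.
Species balance: n_E = 1 − X; n_D = X.
n_T stays at 1 (no change in mole number).
y_i = n_i/n_T, p_i = y_i·P. K_p = p_D / (p_E).
Substituting and setting equal to 0.166 gives a polynomial in X; the root in (0,1) is X = 0.142.
Then n_E = 0.858, n_T = 1, so y_E = 0.858.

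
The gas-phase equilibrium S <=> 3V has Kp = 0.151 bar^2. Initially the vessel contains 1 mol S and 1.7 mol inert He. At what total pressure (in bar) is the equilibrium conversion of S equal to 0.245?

P = 1.71 bar

Let X = conversion of S (basis 1 mol S); extent of reaction ξ = X.
Mole table: n_S = 1 − X; n_V = 3X; n_I = 1.7 (inert).
n_T = Σnᵢ = 2.7 + 2X.
Kp = p_V^3 / (p_S) with p_i = (n_i/n_T)·P.
At X = 0.245: the mole-fraction product g(X) = Π y_i^ν_i = 0.05168. Since Kp = g(X)·P^{2}, P = (Kp/g)^(1/2) = (0.151/0.05168)^(1/2) = 1.71 bar.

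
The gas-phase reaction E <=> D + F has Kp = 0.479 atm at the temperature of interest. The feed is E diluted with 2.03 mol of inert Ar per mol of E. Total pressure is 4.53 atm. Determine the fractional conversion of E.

X = 0.450

Basis: 1 mol E initially; let X = conversion of E. Extent ξ = X.
Moles: n_E = 1 − X; n_D = X; n_F = X; n_I = 2.03 (inert).
Summing: n_T = 3.03 + X.
Mole fractions y_i = n_i/n_T; Kp = p_D p_F / (p_E) with p_i = y_i·P.
Equating to 0.479 atm and solving on 0 < X < 1: X = 0.450.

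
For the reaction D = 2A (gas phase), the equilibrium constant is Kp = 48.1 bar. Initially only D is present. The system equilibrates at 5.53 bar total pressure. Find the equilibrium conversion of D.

Basis: 1 mol D initially; let X = conversion of D. Extent ξ = X.
At extent ξ: n_D = 1 − X; n_A = 2X.
Total moles n_T = 1 + X.
Mole fractions y_i = n_i/n_T; Kp = p_A^2 / (p_D) with p_i = y_i·P.
Substituting and setting equal to 48.1 bar gives a polynomial in X; the root in (0,1) is X = 0.828.

X = 0.828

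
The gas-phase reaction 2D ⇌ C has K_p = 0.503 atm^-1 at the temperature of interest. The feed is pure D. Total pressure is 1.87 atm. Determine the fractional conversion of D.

Let X = conversion of D (basis 1 mol D); extent of reaction ξ = 0.5X.
At extent ξ: n_D = 1 − X; n_C = 0.5X.
Total moles n_T = 1 − 0.5X.
Mole fractions y_i = n_i/n_T; K_p = p_C / (p_D^2) with p_i = y_i·P.
This yields a degree-2 equation in X; solving on (0,1), X = 0.542.

X = 0.542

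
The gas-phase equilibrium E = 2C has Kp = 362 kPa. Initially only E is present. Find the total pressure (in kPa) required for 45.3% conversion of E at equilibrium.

Let X = conversion of E (basis 1 mol E); extent of reaction ξ = X.
Mole table: n_E = 1 − X; n_C = 2X.
Summing: n_T = 1 + X.
Kp = p_C^2 / (p_E) with p_i = (n_i/n_T)·P.
At X = 0.453: the mole-fraction product g(X) = Π y_i^ν_i = 1.033. Since Kp = g(X)·P^{1}, P = (Kp/g)^(1/1) = (362/1.033)^(1/1) = 351 kPa.

P = 351 kPa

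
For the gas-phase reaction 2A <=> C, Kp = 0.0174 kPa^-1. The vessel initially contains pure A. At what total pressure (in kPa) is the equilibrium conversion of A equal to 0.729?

P = 181 kPa

Take 1 mol A as basis and let X be its fractional conversion, so ξ = 0.5X.
At extent ξ: n_A = 1 − X; n_C = 0.5X.
n_T = Σnᵢ = 1 − 0.5X.
Kp = p_C / (p_A^2) with p_i = (n_i/n_T)·P.
At X = 0.729: the mole-fraction product g(X) = Π y_i^ν_i = 3.154. Since Kp = g(X)·P^{-1}, P = (g/Kp)^(1/1) = (3.154/0.0174)^(1/1) = 181 kPa.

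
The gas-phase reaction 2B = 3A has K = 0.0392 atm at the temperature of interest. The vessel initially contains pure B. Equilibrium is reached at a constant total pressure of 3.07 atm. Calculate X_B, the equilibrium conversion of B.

Let X = conversion of B (basis 1 mol B); extent of reaction ξ = 0.5X.
At extent ξ: n_B = 1 − X; n_A = 1.5X.
n_T = Σnᵢ = 1 + 0.5X.
With p_i = (n_i/n_T)P, K = p_A^3 / (p_B^2).
This yields a degree-3 equation in X; solving on (0,1), X = 0.144.

X = 0.144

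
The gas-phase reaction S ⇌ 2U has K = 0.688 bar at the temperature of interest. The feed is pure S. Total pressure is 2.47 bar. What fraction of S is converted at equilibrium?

X = 0.255

Take 1 mol S as basis and let X be its fractional conversion, so ξ = X.
Mole table: n_S = 1 − X; n_U = 2X.
n_T = Σnᵢ = 1 + X.
With p_i = (n_i/n_T)P, K = p_U^2 / (p_S).
Substituting and setting equal to 0.688 bar gives a polynomial in X; the root in (0,1) is X = 0.255.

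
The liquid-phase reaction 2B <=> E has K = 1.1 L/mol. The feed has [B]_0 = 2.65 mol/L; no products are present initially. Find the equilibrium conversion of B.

Let X = conversion of B; extent ξ = 2.65X/2 mol/L.
Concentrations: [B] = 2.65 − 2.65X; [E] = 1.32X.
K = [E] / ([B]^2).
This equals 1.1 at X = 0.663 (the root in 0 < X < 1).

X = 0.663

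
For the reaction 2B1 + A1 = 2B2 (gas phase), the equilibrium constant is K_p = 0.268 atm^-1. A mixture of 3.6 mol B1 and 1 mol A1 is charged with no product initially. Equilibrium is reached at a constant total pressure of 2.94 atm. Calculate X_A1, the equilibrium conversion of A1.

X = 0.442

Take 1 mol A1 as basis and let X be its fractional conversion, so ξ = X.
Moles: n_B1 = 3.6 − 2X; n_A1 = 1 − X; n_B2 = 2X.
Summing: n_T = 4.6 − X.
y_i = n_i/n_T, p_i = y_i·P. K_p = p_B2^2 / (p_B1^2 p_A1).
Substituting and setting equal to 0.268 atm^-1 gives a polynomial in X; the root in (0,1) is X = 0.442.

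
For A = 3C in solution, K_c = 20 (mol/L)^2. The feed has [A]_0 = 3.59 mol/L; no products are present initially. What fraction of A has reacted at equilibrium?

Let X = conversion of A; extent ξ = 3.59·X mol/L.
Concentrations: [A] = 3.59 − 3.59X; [C] = 10.8X.
K_c = [C]^3 / ([A]).
Setting equal to 20 and solving for X on (0,1) gives X = 0.337.

X = 0.337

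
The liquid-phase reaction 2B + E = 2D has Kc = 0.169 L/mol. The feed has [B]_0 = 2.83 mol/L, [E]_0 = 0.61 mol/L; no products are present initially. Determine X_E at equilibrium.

X = 0.447

Let X = conversion of E; extent ξ = 0.61·X mol/L.
Concentrations: [B] = 2.83 − 1.22X; [E] = 0.61 − 0.61X; [D] = 1.22X.
Kc = [D]^2 / ([B]^2 [E]).
Setting equal to 0.169 and solving for X on (0,1) gives X = 0.447.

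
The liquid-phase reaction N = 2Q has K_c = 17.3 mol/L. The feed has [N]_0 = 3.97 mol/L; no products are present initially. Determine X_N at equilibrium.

Let X = conversion of N; extent ξ = 3.97·X mol/L.
Concentrations: [N] = 3.97 − 3.97X; [Q] = 7.94X.
K_c = [Q]^2 / ([N]).
Solving K_c = 17.3 for X ∈ (0,1): X = 0.633.

X = 0.633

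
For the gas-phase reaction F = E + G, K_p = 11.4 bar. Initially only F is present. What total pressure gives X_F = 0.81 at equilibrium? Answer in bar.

Basis: 1 mol F initially; let X = conversion of F. Extent ξ = X.
Species balance: n_F = 1 − X; n_E = X; n_G = X.
Summing: n_T = 1 + X.
K_p = p_E p_G / (p_F) with p_i = (n_i/n_T)·P.
At X = 0.81: the mole-fraction product g(X) = Π y_i^ν_i = 1.908. Since K_p = g(X)·P^{1}, P = (K_p/g)^(1/1) = (11.4/1.908)^(1/1) = 5.98 bar.

P = 5.98 bar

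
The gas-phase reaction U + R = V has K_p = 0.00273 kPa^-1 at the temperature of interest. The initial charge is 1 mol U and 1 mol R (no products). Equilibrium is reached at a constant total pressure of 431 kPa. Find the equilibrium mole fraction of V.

Take 1 mol U as basis and let X be its fractional conversion, so ξ = X.
Species balance: n_U = 1 − X; n_R = 1 − X; n_V = X.
Summing: n_T = 2 − X.
Mole fractions y_i = n_i/n_T; K_p = p_V / (p_U p_R) with p_i = y_i·P.
Substituting and setting equal to 0.00273 kPa^-1 gives a polynomial in X; the root in (0,1) is X = 0.322.
Then n_V = 0.322, n_T = 1.68, so y_V = 0.192.

y_V = 0.192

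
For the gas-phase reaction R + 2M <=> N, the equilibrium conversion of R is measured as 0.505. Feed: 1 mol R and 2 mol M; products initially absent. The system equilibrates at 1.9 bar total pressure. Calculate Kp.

Kp = 1.14 bar^-2

Let X = conversion of R (basis 1 mol R); extent of reaction ξ = X.
Mole table: n_R = 1 − X; n_M = 2 − 2X; n_N = X.
n_T = Σnᵢ = 3 − 2X.
At X = 0.505: n_R = 0.495, n_M = 0.99, n_N = 0.505, n_T = 1.99.
p_i = (n_i/n_T)·P. Kp = p_N / (p_R p_M^2) = 1.14 bar^-2.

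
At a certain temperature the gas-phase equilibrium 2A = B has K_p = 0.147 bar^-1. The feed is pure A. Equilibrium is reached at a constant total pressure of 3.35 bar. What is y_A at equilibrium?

Take 1 mol A as basis and let X be its fractional conversion, so ξ = 0.5X.
At extent ξ: n_A = 1 − X; n_B = 0.5X.
Total moles n_T = 1 − 0.5X.
Mole fractions y_i = n_i/n_T; K_p = p_B / (p_A^2) with p_i = y_i·P.
This yields a degree-2 equation in X; solving on (0,1), X = 0.420.
Then n_A = 0.58, n_T = 0.79, so y_A = 0.734.

y_A = 0.734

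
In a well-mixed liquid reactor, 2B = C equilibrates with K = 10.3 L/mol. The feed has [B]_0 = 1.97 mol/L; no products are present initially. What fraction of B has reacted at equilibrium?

Let X = conversion of B; extent ξ = 1.97X/2 mol/L.
Concentrations: [B] = 1.97 − 1.97X; [C] = 0.985X.
K = [C] / ([B]^2).
This equals 10.3 at X = 0.855 (the root in 0 < X < 1).

X = 0.855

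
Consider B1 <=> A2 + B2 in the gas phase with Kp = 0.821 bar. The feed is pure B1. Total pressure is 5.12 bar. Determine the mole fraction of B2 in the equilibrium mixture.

y_B2 = 0.271

Let X = conversion of B1 (basis 1 mol B1); extent of reaction ξ = X.
Moles: n_B1 = 1 − X; n_A2 = X; n_B2 = X.
n_T = Σnᵢ = 1 + X.
Mole fractions y_i = n_i/n_T; Kp = p_A2 p_B2 / (p_B1) with p_i = y_i·P.
Substituting and setting equal to 0.821 bar gives a polynomial in X; the root in (0,1) is X = 0.372.
Then n_B2 = 0.372, n_T = 1.37, so y_B2 = 0.271.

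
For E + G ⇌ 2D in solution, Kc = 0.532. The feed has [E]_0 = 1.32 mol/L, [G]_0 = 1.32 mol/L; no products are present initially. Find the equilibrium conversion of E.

Let X = conversion of E; extent ξ = 1.32·X mol/L.
Concentrations: [E] = 1.32 − 1.32X; [G] = 1.32 − 1.32X; [D] = 2.64X.
Kc = [D]^2 / ([E] [G]).
Solving Kc = 0.532 for X ∈ (0,1): X = 0.267.

X = 0.267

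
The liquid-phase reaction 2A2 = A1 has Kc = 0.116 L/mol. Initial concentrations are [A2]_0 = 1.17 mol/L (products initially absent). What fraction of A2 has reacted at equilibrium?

Let X = conversion of A2; extent ξ = 1.17X/2 mol/L.
Concentrations: [A2] = 1.17 − 1.17X; [A1] = 0.585X.
Kc = [A1] / ([A2]^2).
This equals 0.116 at X = 0.182 (the root in 0 < X < 1).

X = 0.182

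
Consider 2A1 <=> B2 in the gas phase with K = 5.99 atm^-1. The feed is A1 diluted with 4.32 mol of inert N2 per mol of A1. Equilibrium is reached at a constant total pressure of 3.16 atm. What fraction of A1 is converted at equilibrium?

X = 0.697

Basis: 1 mol A1 initially; let X = conversion of A1. Extent ξ = 0.5X.
At extent ξ: n_A1 = 1 − X; n_B2 = 0.5X; n_I = 4.32 (inert).
Total moles n_T = 5.32 − 0.5X.
y_i = n_i/n_T, p_i = y_i·P. K = p_B2 / (p_A1^2).
Substituting and setting equal to 5.99 atm^-1 gives a polynomial in X; the root in (0,1) is X = 0.697.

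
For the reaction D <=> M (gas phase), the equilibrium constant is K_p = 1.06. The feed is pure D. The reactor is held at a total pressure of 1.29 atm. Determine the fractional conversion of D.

X = 0.515

Basis: 1 mol D initially; let X = conversion of D. Extent ξ = X.
Species balance: n_D = 1 − X; n_M = X.
n_T stays at 1 (no change in mole number).
With p_i = (n_i/n_T)P, K_p = p_M / (p_D).
Equating to 1.06 and solving on 0 < X < 1: X = 0.515.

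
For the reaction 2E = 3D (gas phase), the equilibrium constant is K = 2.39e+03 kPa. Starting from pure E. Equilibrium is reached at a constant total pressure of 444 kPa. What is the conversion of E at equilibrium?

X = 0.644

Basis: 1 mol E initially; let X = conversion of E. Extent ξ = 0.5X.
At extent ξ: n_E = 1 − X; n_D = 1.5X.
Summing: n_T = 1 + 0.5X.
With p_i = (n_i/n_T)P, K = p_D^3 / (p_E^2).
Setting this equal to 2.39e+03 kPa and taking the physical root (0 < X < 1) gives X = 0.644.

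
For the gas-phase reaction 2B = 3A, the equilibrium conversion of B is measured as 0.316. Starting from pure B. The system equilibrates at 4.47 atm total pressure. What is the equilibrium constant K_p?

Let X = conversion of B (basis 1 mol B); extent of reaction ξ = 0.5X.
Moles: n_B = 1 − X; n_A = 1.5X.
Total moles n_T = 1 + 0.5X.
At X = 0.316: n_B = 0.684, n_A = 0.474, n_T = 1.16.
p_i = (n_i/n_T)·P. K_p = p_A^3 / (p_B^2) = 0.879 atm.

K_p = 0.879 atm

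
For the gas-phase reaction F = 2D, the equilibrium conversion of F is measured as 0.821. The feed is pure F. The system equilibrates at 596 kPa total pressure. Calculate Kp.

Basis: 1 mol F initially; let X = conversion of F. Extent ξ = X.
Mole table: n_F = 1 − X; n_D = 2X.
Total moles n_T = 1 + X.
At X = 0.821: n_F = 0.179, n_D = 1.64, n_T = 1.82.
p_i = (n_i/n_T)·P. Kp = p_D^2 / (p_F) = 4.93e+03 kPa.

Kp = 4.93e+03 kPa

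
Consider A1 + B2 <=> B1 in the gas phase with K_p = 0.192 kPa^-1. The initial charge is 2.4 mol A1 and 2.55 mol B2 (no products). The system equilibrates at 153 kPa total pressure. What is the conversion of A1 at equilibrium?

Basis: 2.4 mol A1 initially; let X = conversion of A1. Extent ξ = 2.4X.
At extent ξ: n_A1 = 2.4 − 2.4X; n_B2 = 2.55 − 2.4X; n_B1 = 2.4X.
n_T = Σnᵢ = 4.95 − 2.4X.
Mole fractions y_i = n_i/n_T; K_p = p_B1 / (p_A1 p_B2) with p_i = y_i·P.
Setting this equal to 0.192 kPa^-1 and taking the physical root (0 < X < 1) gives X = 0.842.

X = 0.842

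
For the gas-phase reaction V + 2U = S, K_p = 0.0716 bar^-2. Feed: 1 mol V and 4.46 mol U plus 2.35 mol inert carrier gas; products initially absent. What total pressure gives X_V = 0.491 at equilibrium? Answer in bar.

Take 1 mol V as basis and let X be its fractional conversion, so ξ = X.
Species balance: n_V = 1 − X; n_U = 4.46 − 2X; n_S = X; n_I = 2.35 (inert).
Summing: n_T = 7.81 − 2X.
K_p = p_S / (p_V p_U^2) with p_i = (n_i/n_T)·P.
At X = 0.491: the mole-fraction product g(X) = Π y_i^ν_i = 3.718. Since K_p = g(X)·P^{-2}, P = (g/K_p)^(1/2) = (3.718/0.0716)^(1/2) = 7.21 bar.

P = 7.21 bar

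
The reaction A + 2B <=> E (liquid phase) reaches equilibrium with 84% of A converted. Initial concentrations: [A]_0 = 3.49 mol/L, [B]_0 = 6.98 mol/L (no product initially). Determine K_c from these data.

Let X = conversion of A.
Concentrations: [A] = 3.49 − 3.49X; [B] = 6.98 − 6.98X; [E] = 3.49X.
At X = 0.84: [A] = 0.558, [B] = 1.12, [E] = 2.93.
K_c = [E] / ([A] [B]^2) = 4.21 (mol/L)^-2.

K_c = 4.21 (mol/L)^-2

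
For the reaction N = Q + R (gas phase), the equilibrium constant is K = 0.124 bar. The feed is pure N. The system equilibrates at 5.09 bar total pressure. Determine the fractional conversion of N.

X = 0.154

Let X = conversion of N (basis 1 mol N); extent of reaction ξ = X.
Mole table: n_N = 1 − X; n_Q = X; n_R = X.
n_T = Σnᵢ = 1 + X.
With p_i = (n_i/n_T)P, K = p_Q p_R / (p_N).
Setting this equal to 0.124 bar and taking the physical root (0 < X < 1) gives X = 0.154.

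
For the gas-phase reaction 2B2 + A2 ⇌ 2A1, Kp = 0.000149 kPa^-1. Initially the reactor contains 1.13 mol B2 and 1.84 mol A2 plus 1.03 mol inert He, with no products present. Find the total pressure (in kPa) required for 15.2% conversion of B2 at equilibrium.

P = 481 kPa

Let X = conversion of B2 (basis 1.13 mol B2); extent of reaction ξ = 0.565X.
Species balance: n_B2 = 1.13 − 1.13X; n_A2 = 1.84 − 0.565X; n_A1 = 1.13X; n_I = 1.03 (inert).
Total moles n_T = 4 − 0.565X.
Kp = p_A1^2 / (p_B2^2 p_A2) with p_i = (n_i/n_T)·P.
At X = 0.152: the mole-fraction product g(X) = Π y_i^ν_i = 0.07169. Since Kp = g(X)·P^{-1}, P = (g/Kp)^(1/1) = (0.07169/0.000149)^(1/1) = 481 kPa.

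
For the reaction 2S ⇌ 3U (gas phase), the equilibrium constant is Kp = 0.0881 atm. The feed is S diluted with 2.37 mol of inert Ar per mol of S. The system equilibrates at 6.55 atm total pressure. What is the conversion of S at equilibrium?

Take 1 mol S as basis and let X be its fractional conversion, so ξ = 0.5X.
At extent ξ: n_S = 1 − X; n_U = 1.5X; n_I = 2.37 (inert).
Summing: n_T = 3.37 + 0.5X.
Mole fractions y_i = n_i/n_T; Kp = p_U^3 / (p_S^2) with p_i = y_i·P.
Equating to 0.0881 atm and solving on 0 < X < 1: X = 0.206.

X = 0.206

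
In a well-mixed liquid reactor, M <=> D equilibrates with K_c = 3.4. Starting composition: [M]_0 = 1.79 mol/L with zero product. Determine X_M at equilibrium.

X = 0.773

Let X = conversion of M; extent ξ = 1.79·X mol/L.
Concentrations: [M] = 1.79 − 1.79X; [D] = 1.79X.
K_c = [D] / ([M]).
Equating to 3.4: the physical root is X = 0.773.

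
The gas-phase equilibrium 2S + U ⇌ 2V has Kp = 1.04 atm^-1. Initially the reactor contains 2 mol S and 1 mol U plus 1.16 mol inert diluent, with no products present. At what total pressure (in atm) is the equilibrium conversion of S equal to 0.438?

P = 3.87 atm

Basis: 2 mol S initially; let X = conversion of S. Extent ξ = X.
Moles: n_S = 2 − 2X; n_U = 1 − X; n_V = 2X; n_I = 1.16 (inert).
Total moles n_T = 4.16 − X.
Kp = p_V^2 / (p_S^2 p_U) with p_i = (n_i/n_T)·P.
At X = 0.438: the mole-fraction product g(X) = Π y_i^ν_i = 4.023. Since Kp = g(X)·P^{-1}, P = (g/Kp)^(1/1) = (4.023/1.04)^(1/1) = 3.87 atm.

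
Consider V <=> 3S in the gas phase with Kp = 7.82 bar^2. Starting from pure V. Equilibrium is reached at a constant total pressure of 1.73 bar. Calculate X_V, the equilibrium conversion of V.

X = 0.575

Let X = conversion of V (basis 1 mol V); extent of reaction ξ = X.
Moles: n_V = 1 − X; n_S = 3X.
Total moles n_T = 1 + 2X.
With p_i = (n_i/n_T)P, Kp = p_S^3 / (p_V).
This yields a degree-3 equation in X; solving on (0,1), X = 0.575.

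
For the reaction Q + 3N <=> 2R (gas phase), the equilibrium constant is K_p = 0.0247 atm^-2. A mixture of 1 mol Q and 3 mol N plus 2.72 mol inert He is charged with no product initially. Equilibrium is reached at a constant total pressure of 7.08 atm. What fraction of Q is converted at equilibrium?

Let X = conversion of Q (basis 1 mol Q); extent of reaction ξ = X.
Mole table: n_Q = 1 − X; n_N = 3 − 3X; n_R = 2X; n_I = 2.72 (inert).
Summing: n_T = 6.72 − 2X.
Mole fractions y_i = n_i/n_T; K_p = p_R^2 / (p_Q p_N^3) with p_i = y_i·P.
Equating to 0.0247 atm^-2 and solving on 0 < X < 1: X = 0.257.

X = 0.257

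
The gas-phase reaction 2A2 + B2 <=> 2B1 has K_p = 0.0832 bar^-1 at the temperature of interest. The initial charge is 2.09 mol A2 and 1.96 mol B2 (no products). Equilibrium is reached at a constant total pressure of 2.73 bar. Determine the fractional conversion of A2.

X = 0.242

Basis: 2.09 mol A2 initially; let X = conversion of A2. Extent ξ = 1.04X.
Moles: n_A2 = 2.09 − 2.09X; n_B2 = 1.96 − 1.04X; n_B1 = 2.09X.
Summing: n_T = 4.05 − 1.04X.
y_i = n_i/n_T, p_i = y_i·P. K_p = p_B1^2 / (p_A2^2 p_B2).
This yields a degree-3 equation in X; solving on (0,1), X = 0.242.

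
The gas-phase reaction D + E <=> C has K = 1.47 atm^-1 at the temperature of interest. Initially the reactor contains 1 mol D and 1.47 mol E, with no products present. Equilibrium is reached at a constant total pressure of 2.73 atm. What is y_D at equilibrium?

y_D = 0.195

Let X = conversion of D (basis 1 mol D); extent of reaction ξ = X.
Moles: n_D = 1 − X; n_E = 1.47 − X; n_C = X.
Total moles n_T = 2.47 − X.
y_i = n_i/n_T, p_i = y_i·P. K = p_C / (p_D p_E).
This yields a degree-2 equation in X; solving on (0,1), X = 0.645.
Then n_D = 0.355, n_T = 1.83, so y_D = 0.195.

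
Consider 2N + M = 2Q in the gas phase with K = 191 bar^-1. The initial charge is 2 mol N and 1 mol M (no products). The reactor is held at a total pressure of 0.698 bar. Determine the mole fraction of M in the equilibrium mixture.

Take 2 mol N as basis and let X be its fractional conversion, so ξ = X.
Species balance: n_N = 2 − 2X; n_M = 1 − X; n_Q = 2X.
Total moles n_T = 3 − X.
Mole fractions y_i = n_i/n_T; K = p_Q^2 / (p_N^2 p_M) with p_i = y_i·P.
Equating to 191 bar^-1 and solving on 0 < X < 1: X = 0.783.
Then n_M = 0.217, n_T = 2.22, so y_M = 0.098.

y_M = 0.098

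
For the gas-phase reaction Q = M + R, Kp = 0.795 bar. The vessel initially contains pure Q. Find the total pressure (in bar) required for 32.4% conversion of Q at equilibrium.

P = 6.78 bar

Basis: 1 mol Q initially; let X = conversion of Q. Extent ξ = X.
At extent ξ: n_Q = 1 − X; n_M = X; n_R = X.
Summing: n_T = 1 + X.
Kp = p_M p_R / (p_Q) with p_i = (n_i/n_T)·P.
At X = 0.324: the mole-fraction product g(X) = Π y_i^ν_i = 0.1173. Since Kp = g(X)·P^{1}, P = (Kp/g)^(1/1) = (0.795/0.1173)^(1/1) = 6.78 bar.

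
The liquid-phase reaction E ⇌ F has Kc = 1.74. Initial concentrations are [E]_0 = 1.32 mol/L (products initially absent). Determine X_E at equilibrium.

X = 0.635

Let X = conversion of E; extent ξ = 1.32·X mol/L.
Concentrations: [E] = 1.32 − 1.32X; [F] = 1.32X.
Kc = [F] / ([E]).
This equals 1.74 at X = 0.635 (the root in 0 < X < 1).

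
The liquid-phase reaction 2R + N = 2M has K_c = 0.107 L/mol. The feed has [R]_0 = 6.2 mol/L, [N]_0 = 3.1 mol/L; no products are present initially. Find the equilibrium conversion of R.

Let X = conversion of R; extent ξ = 6.2X/2 mol/L.
Concentrations: [R] = 6.2 − 6.2X; [N] = 3.1 − 3.1X; [M] = 6.2X.
K_c = [M]^2 / ([R]^2 [N]).
This equals 0.107 at X = 0.322 (the root in 0 < X < 1).

X = 0.322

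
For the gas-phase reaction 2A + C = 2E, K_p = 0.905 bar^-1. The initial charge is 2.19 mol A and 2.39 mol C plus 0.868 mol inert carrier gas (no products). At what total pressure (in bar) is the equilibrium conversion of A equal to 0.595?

P = 6.58 bar

Basis: 2.19 mol A initially; let X = conversion of A. Extent ξ = 1.09X.
At extent ξ: n_A = 2.19 − 2.19X; n_C = 2.39 − 1.09X; n_E = 2.19X; n_I = 0.868 (inert).
n_T = Σnᵢ = 5.45 − 1.09X.
K_p = p_E^2 / (p_A^2 p_C) with p_i = (n_i/n_T)·P.
At X = 0.595: the mole-fraction product g(X) = Π y_i^ν_i = 5.955. Since K_p = g(X)·P^{-1}, P = (g/K_p)^(1/1) = (5.955/0.905)^(1/1) = 6.58 bar.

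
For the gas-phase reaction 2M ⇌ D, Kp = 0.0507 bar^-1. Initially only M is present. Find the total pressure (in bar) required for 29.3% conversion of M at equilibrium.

P = 4.93 bar

Let X = conversion of M (basis 1 mol M); extent of reaction ξ = 0.5X.
At extent ξ: n_M = 1 − X; n_D = 0.5X.
n_T = Σnᵢ = 1 − 0.5X.
Kp = p_D / (p_M^2) with p_i = (n_i/n_T)·P.
At X = 0.293: the mole-fraction product g(X) = Π y_i^ν_i = 0.2502. Since Kp = g(X)·P^{-1}, P = (g/Kp)^(1/1) = (0.2502/0.0507)^(1/1) = 4.93 bar.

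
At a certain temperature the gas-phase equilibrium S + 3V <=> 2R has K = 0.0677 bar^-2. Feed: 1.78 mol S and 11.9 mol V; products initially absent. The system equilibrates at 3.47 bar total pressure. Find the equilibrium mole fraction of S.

Take 1.78 mol S as basis and let X be its fractional conversion, so ξ = 1.78X.
Moles: n_S = 1.78 − 1.78X; n_V = 11.9 − 5.34X; n_R = 3.56X.
Summing: n_T = 13.7 − 3.56X.
y_i = n_i/n_T, p_i = y_i·P. K = p_R^2 / (p_S p_V^3).
Equating to 0.0677 bar^-2 and solving on 0 < X < 1: X = 0.534.
Then n_S = 0.83, n_T = 11.8, so y_S = 0.070.

y_S = 0.070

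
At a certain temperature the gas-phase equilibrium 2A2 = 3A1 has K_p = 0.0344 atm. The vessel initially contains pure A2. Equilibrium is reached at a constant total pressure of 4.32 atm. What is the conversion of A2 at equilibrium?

X = 0.124

Let X = conversion of A2 (basis 1 mol A2); extent of reaction ξ = 0.5X.
Species balance: n_A2 = 1 − X; n_A1 = 1.5X.
n_T = Σnᵢ = 1 + 0.5X.
y_i = n_i/n_T, p_i = y_i·P. K_p = p_A1^3 / (p_A2^2).
This yields a degree-3 equation in X; solving on (0,1), X = 0.124.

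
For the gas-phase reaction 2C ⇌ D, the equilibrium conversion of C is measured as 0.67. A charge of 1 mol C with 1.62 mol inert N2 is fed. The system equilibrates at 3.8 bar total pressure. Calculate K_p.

K_p = 1.85 bar^-1

Basis: 1 mol C initially; let X = conversion of C. Extent ξ = 0.5X.
Moles: n_C = 1 − X; n_D = 0.5X; n_I = 1.62 (inert).
n_T = Σnᵢ = 2.62 − 0.5X.
At X = 0.67: n_C = 0.33, n_D = 0.335, n_T = 2.29.
p_i = (n_i/n_T)·P. K_p = p_D / (p_C^2) = 1.85 bar^-1.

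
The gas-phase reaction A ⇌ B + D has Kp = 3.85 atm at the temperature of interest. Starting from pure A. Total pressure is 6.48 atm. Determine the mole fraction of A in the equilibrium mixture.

Take 1 mol A as basis and let X be its fractional conversion, so ξ = X.
Species balance: n_A = 1 − X; n_B = X; n_D = X.
n_T = Σnᵢ = 1 + X.
y_i = n_i/n_T, p_i = y_i·P. Kp = p_B p_D / (p_A).
This yields a degree-2 equation in X; solving on (0,1), X = 0.610.
Then n_A = 0.39, n_T = 1.61, so y_A = 0.242.

y_A = 0.242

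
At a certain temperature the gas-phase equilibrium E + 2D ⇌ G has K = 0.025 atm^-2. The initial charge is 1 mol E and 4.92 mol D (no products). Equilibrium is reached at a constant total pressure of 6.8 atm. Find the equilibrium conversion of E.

X = 0.427

Take 1 mol E as basis and let X be its fractional conversion, so ξ = X.
At extent ξ: n_E = 1 − X; n_D = 4.92 − 2X; n_G = X.
Summing: n_T = 5.92 − 2X.
With p_i = (n_i/n_T)P, K = p_G / (p_E p_D^2).
Setting this equal to 0.025 atm^-2 and taking the physical root (0 < X < 1) gives X = 0.427.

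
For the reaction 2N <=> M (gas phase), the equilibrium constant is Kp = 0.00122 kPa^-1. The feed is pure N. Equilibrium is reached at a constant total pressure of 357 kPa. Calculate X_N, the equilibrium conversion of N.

Basis: 1 mol N initially; let X = conversion of N. Extent ξ = 0.5X.
At extent ξ: n_N = 1 − X; n_M = 0.5X.
Summing: n_T = 1 − 0.5X.
With p_i = (n_i/n_T)P, Kp = p_M / (p_N^2).
Substituting and setting equal to 0.00122 kPa^-1 gives a polynomial in X; the root in (0,1) is X = 0.396.

X = 0.396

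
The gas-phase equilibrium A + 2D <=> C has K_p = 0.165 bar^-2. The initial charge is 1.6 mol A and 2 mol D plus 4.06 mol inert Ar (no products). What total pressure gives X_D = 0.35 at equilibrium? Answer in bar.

Let X = conversion of D (basis 2 mol D); extent of reaction ξ = X.
Mole table: n_A = 1.6 − X; n_D = 2 − 2X; n_C = X; n_I = 4.06 (inert).
Summing: n_T = 7.66 − 2X.
K_p = p_C / (p_A p_D^2) with p_i = (n_i/n_T)·P.
At X = 0.35: the mole-fraction product g(X) = Π y_i^ν_i = 8.026. Since K_p = g(X)·P^{-2}, P = (g/K_p)^(1/2) = (8.026/0.165)^(1/2) = 6.97 bar.

P = 6.97 bar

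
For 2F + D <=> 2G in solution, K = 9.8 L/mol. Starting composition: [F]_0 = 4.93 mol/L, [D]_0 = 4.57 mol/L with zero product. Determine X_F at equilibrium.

X = 0.832

Let X = conversion of F; extent ξ = 4.93X/2 mol/L.
Concentrations: [F] = 4.93 − 4.93X; [D] = 4.57 − 2.46X; [G] = 4.93X.
K = [G]^2 / ([F]^2 [D]).
Equating to 9.8 L/mol: the physical root is X = 0.832.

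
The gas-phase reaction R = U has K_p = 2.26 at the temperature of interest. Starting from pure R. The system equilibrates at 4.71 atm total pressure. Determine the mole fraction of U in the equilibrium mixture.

y_U = 0.693

Take 1 mol R as basis and let X be its fractional conversion, so ξ = X.
Mole table: n_R = 1 − X; n_U = X.
Total moles n_T = 1 (Δν = 0, constant).
With p_i = (n_i/n_T)P, K_p = p_U / (p_R).
Substituting and setting equal to 2.26 gives a polynomial in X; the root in (0,1) is X = 0.693.
Then n_U = 0.693, n_T = 1, so y_U = 0.693.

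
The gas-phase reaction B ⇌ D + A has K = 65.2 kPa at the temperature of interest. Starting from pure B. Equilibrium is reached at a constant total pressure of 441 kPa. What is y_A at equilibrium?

Basis: 1 mol B initially; let X = conversion of B. Extent ξ = X.
Species balance: n_B = 1 − X; n_D = X; n_A = X.
Summing: n_T = 1 + X.
Mole fractions y_i = n_i/n_T; K = p_D p_A / (p_B) with p_i = y_i·P.
Equating to 65.2 kPa and solving on 0 < X < 1: X = 0.359.
Then n_A = 0.359, n_T = 1.36, so y_A = 0.264.

y_A = 0.264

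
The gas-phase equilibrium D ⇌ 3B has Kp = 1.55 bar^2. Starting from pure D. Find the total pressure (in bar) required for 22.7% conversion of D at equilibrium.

P = 2.83 bar

Basis: 1 mol D initially; let X = conversion of D. Extent ξ = X.
At extent ξ: n_D = 1 − X; n_B = 3X.
Total moles n_T = 1 + 2X.
Kp = p_B^3 / (p_D) with p_i = (n_i/n_T)·P.
At X = 0.227: the mole-fraction product g(X) = Π y_i^ν_i = 0.1933. Since Kp = g(X)·P^{2}, P = (Kp/g)^(1/2) = (1.55/0.1933)^(1/2) = 2.83 bar.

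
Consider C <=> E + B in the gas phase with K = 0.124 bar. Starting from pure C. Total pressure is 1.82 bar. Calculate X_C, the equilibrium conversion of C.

X = 0.253

Basis: 1 mol C initially; let X = conversion of C. Extent ξ = X.
Moles: n_C = 1 − X; n_E = X; n_B = X.
Total moles n_T = 1 + X.
y_i = n_i/n_T, p_i = y_i·P. K = p_E p_B / (p_C).
Equating to 0.124 bar and solving on 0 < X < 1: X = 0.253.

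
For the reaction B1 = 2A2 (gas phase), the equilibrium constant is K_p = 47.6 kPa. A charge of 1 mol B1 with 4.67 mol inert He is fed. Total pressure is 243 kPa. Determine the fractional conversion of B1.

Basis: 1 mol B1 initially; let X = conversion of B1. Extent ξ = X.
Moles: n_B1 = 1 − X; n_A2 = 2X; n_I = 4.67 (inert).
n_T = Σnᵢ = 5.67 + X.
Mole fractions y_i = n_i/n_T; K_p = p_A2^2 / (p_B1) with p_i = y_i·P.
Equating to 47.6 kPa and solving on 0 < X < 1: X = 0.417.

X = 0.417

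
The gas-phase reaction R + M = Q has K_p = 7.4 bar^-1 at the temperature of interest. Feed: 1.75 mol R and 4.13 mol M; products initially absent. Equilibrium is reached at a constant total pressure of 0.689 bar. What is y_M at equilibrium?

y_M = 0.616

Let X = conversion of R (basis 1.75 mol R); extent of reaction ξ = 1.75X.
At extent ξ: n_R = 1.75 − 1.75X; n_M = 4.13 − 1.75X; n_Q = 1.75X.
Total moles n_T = 5.88 − 1.75X.
With p_i = (n_i/n_T)P, K_p = p_Q / (p_R p_M).
Equating to 7.4 bar^-1 and solving on 0 < X < 1: X = 0.758.
Then n_M = 2.8, n_T = 4.55, so y_M = 0.616.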